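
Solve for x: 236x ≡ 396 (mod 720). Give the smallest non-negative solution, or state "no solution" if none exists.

81

First find gcd(236, 720):
720 = 3·236 + 12
236 = 19·12 + 8
12 = 1·8 + 4
8 = 2·4 + 0
gcd = 4 and 4 | 396, so solutions exist. Divide through by 4: 59x ≡ 99 (mod 180).
Now find 59⁻¹ mod 180:
180 = 3×59 + 3
59 = 19×3 + 2
3 = 1×2 + 1
2 = 2×1 + 0
Back-substitute:
1 = 3 − 2
1 = −59 + 20·3
1 = 20·180 − 61·59
So 59·(-61) ≡ 1 (mod 180), i.e. 59⁻¹ ≡ 119.
Then x ≡ 119·99 ≡ 81 (mod 180); the smallest non-negative solution is x = 81.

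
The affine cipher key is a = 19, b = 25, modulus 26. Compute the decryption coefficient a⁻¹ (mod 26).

11

gcd(26, 19) by repeated division:
26 = 1·19 + 7
19 = 2·7 + 5
7 = 1·5 + 2
5 = 2·2 + 1
2 = 2·1 + 0
Since gcd(19, 26) = 1, back-substitute to write 1 as a combination:
1 = 5 − 2·2
1 = −2·7 + 3·5
1 = 3·19 − 8·7
1 = −8·26 + 11·19
So 19·11 ≡ 1 (mod 26).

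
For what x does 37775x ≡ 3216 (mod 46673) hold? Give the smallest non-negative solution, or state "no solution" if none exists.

First find gcd(37775, 46673):
46673 = 1×37775 + 8898
37775 = 4×8898 + 2183
8898 = 4×2183 + 166
2183 = 13×166 + 25
166 = 6×25 + 16
25 = 1×16 + 9
16 = 1×9 + 7
9 = 1×7 + 2
7 = 3×2 + 1
2 = 2×1 + 0
gcd = 1, so a unique solution mod 46673 exists.
Back-substitute for the Bézout coefficients:
1 = 7 − 3·2
1 = −3·9 + 4·7
1 = 4·16 − 7·9
1 = −7·25 + 11·16
1 = 11·166 − 73·25
1 = −73·2183 + 960·166
1 = 960·8898 − 3913·2183
1 = −3913·37775 + 16612·8898
1 = 16612·46673 − 20525·37775
So 37775·(-20525) ≡ 1 (mod 46673), giving 37775⁻¹ ≡ 26148.
x ≡ 37775⁻¹·3216 ≡ 26148·3216 ≡ 33895 (mod 46673).

33895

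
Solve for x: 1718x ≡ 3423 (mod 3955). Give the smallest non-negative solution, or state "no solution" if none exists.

First find gcd(1718, 3955):
3955 = 2·1718 + 519
1718 = 3·519 + 161
519 = 3·161 + 36
161 = 4·36 + 17
36 = 2·17 + 2
17 = 8·2 + 1
2 = 2·1 + 0
gcd = 1, so a unique solution mod 3955 exists.
Back-substitute for the Bézout coefficients:
1 = 17 − 8·2
1 = −8·36 + 17·17
1 = 17·161 − 76·36
1 = −76·519 + 245·161
1 = 245·1718 − 811·519
1 = −811·3955 + 1867·1718
So 1718·(1867) ≡ 1 (mod 3955), giving 1718⁻¹ ≡ 1867.
x ≡ 1718⁻¹·3423 ≡ 1867·3423 ≡ 3416 (mod 3955).

3416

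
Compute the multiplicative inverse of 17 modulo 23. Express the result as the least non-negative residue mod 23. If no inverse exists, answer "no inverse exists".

gcd(23, 17) by repeated division:
23 = 1·17 + 6
17 = 2·6 + 5
6 = 1·5 + 1
5 = 5·1 + 0
The gcd is 1. Working backward:
1 = 6 − 5
1 = −17 + 3·6
1 = 3·23 − 4·17
Thus 17·(-4) ≡ 1 (mod 23); reducing, -4 mod 23 = 19.

19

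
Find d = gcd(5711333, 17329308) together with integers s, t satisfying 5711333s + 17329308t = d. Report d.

1

Repeated division:
17329308 = 3*5711333 + 195309
5711333 = 29*195309 + 47372
195309 = 4*47372 + 5821
47372 = 8*5821 + 804
5821 = 7*804 + 193
804 = 4*193 + 32
193 = 6*32 + 1
32 = 32*1 + 0
gcd(5711333, 17329308) = 1.
Working backward:
1 = 193 − 6·32
1 = −6·804 + 25·193
1 = 25·5821 − 181·804
1 = −181·47372 + 1473·5821
1 = 1473·195309 − 6073·47372
1 = −6073·5711333 + 177590·195309
1 = 177590·17329308 − 538843·5711333
So 1 = (177590)·17329308 + (-538843)·5711333.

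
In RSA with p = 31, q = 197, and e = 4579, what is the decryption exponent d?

5419

φ(n) = (p−1)(q−1) = 30·196 = 5880.
Need d with 4579·d ≡ 1 (mod 5880). Apply the extended Euclidean algorithm:
5880 = 1×4579 + 1301
4579 = 3×1301 + 676
1301 = 1×676 + 625
676 = 1×625 + 51
625 = 12×51 + 13
51 = 3×13 + 12
13 = 1×12 + 1
12 = 12×1 + 0
Back-substitute:
1 = 13 − 12
1 = −51 + 4·13
1 = 4·625 − 49·51
1 = −49·676 + 53·625
1 = 53·1301 − 102·676
1 = −102·4579 + 359·1301
1 = 359·5880 − 461·4579
So 4579·(-461) ≡ 1 (mod 5880), hence d ≡ -461 ≡ 5419 (mod 5880).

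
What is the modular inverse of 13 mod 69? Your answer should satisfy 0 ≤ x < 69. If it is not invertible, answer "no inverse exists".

16

Run Euclid on (69, 13):
69 = 5*13 + 4
13 = 3*4 + 1
4 = 4*1 + 0
gcd = 1, so the inverse exists. Back-substitute:
1 = 13 − 3·4
1 = −3·69 + 16·13
So 13·16 ≡ 1 (mod 69).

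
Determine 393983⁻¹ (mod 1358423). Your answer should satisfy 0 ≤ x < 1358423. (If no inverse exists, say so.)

gcd(1358423, 393983) by repeated division:
1358423 = 3×393983 + 176474
393983 = 2×176474 + 41035
176474 = 4×41035 + 12334
41035 = 3×12334 + 4033
12334 = 3×4033 + 235
4033 = 17×235 + 38
235 = 6×38 + 7
38 = 5×7 + 3
7 = 2×3 + 1
3 = 3×1 + 0
The gcd is 1. Working backward:
1 = 7 − 2·3
1 = −2·38 + 11·7
1 = 11·235 − 68·38
1 = −68·4033 + 1167·235
1 = 1167·12334 − 3569·4033
1 = −3569·41035 + 11874·12334
1 = 11874·176474 − 51065·41035
1 = −51065·393983 + 114004·176474
1 = 114004·1358423 − 393077·393983
So 393983·(-393077) ≡ 1 (mod 1358423), and -393077 ≡ 965346 (mod 1358423).

965346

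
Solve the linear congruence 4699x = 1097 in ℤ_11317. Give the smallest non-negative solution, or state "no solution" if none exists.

First find gcd(4699, 11317):
11317 = 2·4699 + 1919
4699 = 2·1919 + 861
1919 = 2·861 + 197
861 = 4·197 + 73
197 = 2·73 + 51
73 = 1·51 + 22
51 = 2·22 + 7
22 = 3·7 + 1
7 = 7·1 + 0
gcd = 1, so a unique solution mod 11317 exists.
Back-substitute for the Bézout coefficients:
1 = 22 − 3·7
1 = −3·51 + 7·22
1 = 7·73 − 10·51
1 = −10·197 + 27·73
1 = 27·861 − 118·197
1 = −118·1919 + 263·861
1 = 263·4699 − 644·1919
1 = −644·11317 + 1551·4699
So 4699·(1551) ≡ 1 (mod 11317), giving 4699⁻¹ ≡ 1551.
x ≡ 4699⁻¹·1097 ≡ 1551·1097 ≡ 3897 (mod 11317).

3897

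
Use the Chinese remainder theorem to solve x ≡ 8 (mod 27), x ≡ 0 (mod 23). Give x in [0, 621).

575

Write x = 8 + 27·k. Then 27·k ≡ 0 − 8 ≡ 15 (mod 23).
Need 27⁻¹ mod 23. Extended Euclid on (23, 4):
23 = 5×4 + 3
4 = 1×3 + 1
3 = 3×1 + 0
Back-substitute:
1 = 4 − 3
1 = −23 + 6·4
27⁻¹ ≡ 6 (mod 23), so k ≡ 6·15 ≡ 21 (mod 23).
x = 8 + 27·21 = 575.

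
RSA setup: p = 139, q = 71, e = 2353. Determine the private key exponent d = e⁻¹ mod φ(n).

1597

φ(n) = (p−1)(q−1) = 138·70 = 9660.
Need d with 2353·d ≡ 1 (mod 9660). Apply the extended Euclidean algorithm:
9660 = 4×2353 + 248
2353 = 9×248 + 121
248 = 2×121 + 6
121 = 20×6 + 1
6 = 6×1 + 0
Back-substitute:
1 = 121 − 20·6
1 = −20·248 + 41·121
1 = 41·2353 − 389·248
1 = −389·9660 + 1597·2353
So 2353·1597 ≡ 1 (mod 9660), hence d = 1597.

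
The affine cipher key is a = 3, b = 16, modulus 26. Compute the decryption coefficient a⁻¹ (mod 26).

9

Apply the Euclidean algorithm to 26 and 3:
26 = 8×3 + 2
3 = 1×2 + 1
2 = 2×1 + 0
Since gcd(3, 26) = 1, back-substitute to write 1 as a combination:
1 = 3 − 2
1 = −26 + 9·3
So 3·9 ≡ 1 (mod 26).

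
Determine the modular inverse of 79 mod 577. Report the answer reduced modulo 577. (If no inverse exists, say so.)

168

Apply the Euclidean algorithm to 577 and 79:
577 = 7×79 + 24
79 = 3×24 + 7
24 = 3×7 + 3
7 = 2×3 + 1
3 = 3×1 + 0
gcd = 1, so the inverse exists. Back-substitute:
1 = 7 − 2·3
1 = −2·24 + 7·7
1 = 7·79 − 23·24
1 = −23·577 + 168·79
So 79·168 ≡ 1 (mod 577).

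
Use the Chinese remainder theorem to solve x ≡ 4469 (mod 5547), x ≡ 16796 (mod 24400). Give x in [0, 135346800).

103960796

Write x = 4469 + 5547·k. Then 5547·k ≡ 16796 − 4469 ≡ 12327 (mod 24400).
Need 5547⁻¹ mod 24400. Extended Euclid on (24400, 5547):
24400 = 4·5547 + 2212
5547 = 2·2212 + 1123
2212 = 1·1123 + 1089
1123 = 1·1089 + 34
1089 = 32·34 + 1
34 = 34·1 + 0
Back-substitute:
1 = 1089 − 32·34
1 = −32·1123 + 33·1089
1 = 33·2212 − 65·1123
1 = −65·5547 + 163·2212
1 = 163·24400 − 717·5547
5547⁻¹ ≡ 23683 (mod 24400), so k ≡ 23683·12327 ≡ 18741 (mod 24400).
x = 4469 + 5547·18741 = 103960796.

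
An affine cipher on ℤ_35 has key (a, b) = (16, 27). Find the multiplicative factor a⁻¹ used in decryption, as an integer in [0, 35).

11

Apply the Euclidean algorithm to 35 and 16:
35 = 2*16 + 3
16 = 5*3 + 1
3 = 3*1 + 0
The gcd is 1. Working backward:
1 = 16 − 5·3
1 = −5·35 + 11·16
So 16·11 ≡ 1 (mod 35).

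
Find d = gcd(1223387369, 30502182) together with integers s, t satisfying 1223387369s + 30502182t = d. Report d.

1

Apply Euclid's algorithm to 1223387369 and 30502182:
1223387369 = 40×30502182 + 3300089
30502182 = 9×3300089 + 801381
3300089 = 4×801381 + 94565
801381 = 8×94565 + 44861
94565 = 2×44861 + 4843
44861 = 9×4843 + 1274
4843 = 3×1274 + 1021
1274 = 1×1021 + 253
1021 = 4×253 + 9
253 = 28×9 + 1
9 = 9×1 + 0
gcd(1223387369, 30502182) = 1.
Back-substituting:
1 = 253 − 28·9
1 = −28·1021 + 113·253
1 = 113·1274 − 141·1021
1 = −141·4843 + 536·1274
1 = 536·44861 − 4965·4843
1 = −4965·94565 + 10466·44861
1 = 10466·801381 − 88693·94565
1 = −88693·3300089 + 365238·801381
1 = 365238·30502182 − 3375835·3300089
1 = −3375835·1223387369 + 135398638·30502182
So 1 = (-3375835)·1223387369 + (135398638)·30502182.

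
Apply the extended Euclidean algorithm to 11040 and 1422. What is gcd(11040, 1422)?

6

Euclidean algorithm:
11040 = 7×1422 + 1086
1422 = 1×1086 + 336
1086 = 3×336 + 78
336 = 4×78 + 24
78 = 3×24 + 6
24 = 4×6 + 0
gcd(11040, 1422) = 6.
Working backward:
6 = 78 − 3·24
6 = −3·336 + 13·78
6 = 13·1086 − 42·336
6 = −42·1422 + 55·1086
6 = 55·11040 − 427·1422
So 6 = (55)·11040 + (-427)·1422.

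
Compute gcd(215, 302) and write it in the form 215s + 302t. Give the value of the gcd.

1

Euclidean algorithm:
302 = 1*215 + 87
215 = 2*87 + 41
87 = 2*41 + 5
41 = 8*5 + 1
5 = 5*1 + 0
gcd(215, 302) = 1.
Back-substituting:
1 = 41 − 8·5
1 = −8·87 + 17·41
1 = 17·215 − 42·87
1 = −42·302 + 59·215
So 1 = (-42)·302 + (59)·215.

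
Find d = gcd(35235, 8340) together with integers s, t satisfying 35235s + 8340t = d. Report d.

15

Repeated division:
35235 = 4×8340 + 1875
8340 = 4×1875 + 840
1875 = 2×840 + 195
840 = 4×195 + 60
195 = 3×60 + 15
60 = 4×15 + 0
gcd(35235, 8340) = 15.
Working backward:
15 = 195 − 3·60
15 = −3·840 + 13·195
15 = 13·1875 − 29·840
15 = −29·8340 + 129·1875
15 = 129·35235 − 545·8340
So 15 = (129)·35235 + (-545)·8340.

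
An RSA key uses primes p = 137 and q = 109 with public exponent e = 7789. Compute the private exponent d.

φ(n) = (p−1)(q−1) = 136·108 = 14688.
Need d with 7789·d ≡ 1 (mod 14688). Apply the extended Euclidean algorithm:
14688 = 1*7789 + 6899
7789 = 1*6899 + 890
6899 = 7*890 + 669
890 = 1*669 + 221
669 = 3*221 + 6
221 = 36*6 + 5
6 = 1*5 + 1
5 = 5*1 + 0
Back-substitute:
1 = 6 − 5
1 = −221 + 37·6
1 = 37·669 − 112·221
1 = −112·890 + 149·669
1 = 149·6899 − 1155·890
1 = −1155·7789 + 1304·6899
1 = 1304·14688 − 2459·7789
So 7789·(-2459) ≡ 1 (mod 14688), hence d ≡ -2459 ≡ 12229 (mod 14688).

12229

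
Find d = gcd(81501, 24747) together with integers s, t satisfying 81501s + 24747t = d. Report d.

Euclidean algorithm:
81501 = 3×24747 + 7260
24747 = 3×7260 + 2967
7260 = 2×2967 + 1326
2967 = 2×1326 + 315
1326 = 4×315 + 66
315 = 4×66 + 51
66 = 1×51 + 15
51 = 3×15 + 6
15 = 2×6 + 3
6 = 2×3 + 0
gcd(81501, 24747) = 3.
Working backward:
3 = 15 − 2·6
3 = −2·51 + 7·15
3 = 7·66 − 9·51
3 = −9·315 + 43·66
3 = 43·1326 − 181·315
3 = −181·2967 + 405·1326
3 = 405·7260 − 991·2967
3 = −991·24747 + 3378·7260
3 = 3378·81501 − 11125·24747
So 3 = (3378)·81501 + (-11125)·24747.

3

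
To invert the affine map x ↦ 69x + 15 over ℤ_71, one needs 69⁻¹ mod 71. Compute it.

35

Extended Euclidean algorithm:
71 = 1·69 + 2
69 = 34·2 + 1
2 = 2·1 + 0
Since gcd(69, 71) = 1, back-substitute to write 1 as a combination:
1 = 69 − 34·2
1 = −34·71 + 35·69
So 69·35 ≡ 1 (mod 71).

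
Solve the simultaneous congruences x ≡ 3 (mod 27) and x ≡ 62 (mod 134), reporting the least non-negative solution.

Write x = 3 + 27·k. Then 27·k ≡ 62 − 3 ≡ 59 (mod 134).
Need 27⁻¹ mod 134. Extended Euclid on (134, 27):
134 = 4*27 + 26
27 = 1*26 + 1
26 = 26*1 + 0
Back-substitute:
1 = 27 − 26
1 = −134 + 5·27
27⁻¹ ≡ 5 (mod 134), so k ≡ 5·59 ≡ 27 (mod 134).
x = 3 + 27·27 = 732.

732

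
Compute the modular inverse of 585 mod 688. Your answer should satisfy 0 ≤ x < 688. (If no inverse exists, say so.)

Apply the Euclidean algorithm to 688 and 585:
688 = 1*585 + 103
585 = 5*103 + 70
103 = 1*70 + 33
70 = 2*33 + 4
33 = 8*4 + 1
4 = 4*1 + 0
The gcd is 1. Working backward:
1 = 33 − 8·4
1 = −8·70 + 17·33
1 = 17·103 − 25·70
1 = −25·585 + 142·103
1 = 142·688 − 167·585
So 585·(-167) ≡ 1 (mod 688), and -167 ≡ 521 (mod 688).

521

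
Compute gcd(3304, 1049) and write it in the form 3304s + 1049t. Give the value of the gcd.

1

Euclidean algorithm:
3304 = 3·1049 + 157
1049 = 6·157 + 107
157 = 1·107 + 50
107 = 2·50 + 7
50 = 7·7 + 1
7 = 7·1 + 0
gcd(3304, 1049) = 1.
Working backward:
1 = 50 − 7·7
1 = −7·107 + 15·50
1 = 15·157 − 22·107
1 = −22·1049 + 147·157
1 = 147·3304 − 463·1049
So 1 = (147)·3304 + (-463)·1049.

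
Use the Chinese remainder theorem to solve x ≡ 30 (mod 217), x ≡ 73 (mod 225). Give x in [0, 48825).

Write x = 30 + 217·k. Then 217·k ≡ 73 − 30 ≡ 43 (mod 225).
Need 217⁻¹ mod 225. Extended Euclid on (225, 217):
225 = 1*217 + 8
217 = 27*8 + 1
8 = 8*1 + 0
Back-substitute:
1 = 217 − 27·8
1 = −27·225 + 28·217
217⁻¹ ≡ 28 (mod 225), so k ≡ 28·43 ≡ 79 (mod 225).
x = 30 + 217·79 = 17173.

17173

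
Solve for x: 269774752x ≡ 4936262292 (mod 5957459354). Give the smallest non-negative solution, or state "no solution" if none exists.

First find gcd(269774752, 5957459354):
5957459354 = 22·269774752 + 22414810
269774752 = 12·22414810 + 797032
22414810 = 28·797032 + 97914
797032 = 8·97914 + 13720
97914 = 7·13720 + 1874
13720 = 7·1874 + 602
1874 = 3·602 + 68
602 = 8·68 + 58
68 = 1·58 + 10
58 = 5·10 + 8
10 = 1·8 + 2
8 = 4·2 + 0
gcd = 2 and 2 | 4936262292, so solutions exist. Divide through by 2: 134887376x ≡ 2468131146 (mod 2978729677).
Now find 134887376⁻¹ mod 2978729677:
2978729677 = 22×134887376 + 11207405
134887376 = 12×11207405 + 398516
11207405 = 28×398516 + 48957
398516 = 8×48957 + 6860
48957 = 7×6860 + 937
6860 = 7×937 + 301
937 = 3×301 + 34
301 = 8×34 + 29
34 = 1×29 + 5
29 = 5×5 + 4
5 = 1×4 + 1
4 = 4×1 + 0
Back-substitute:
1 = 5 − 4
1 = −29 + 6·5
1 = 6·34 − 7·29
1 = −7·301 + 62·34
1 = 62·937 − 193·301
1 = −193·6860 + 1413·937
1 = 1413·48957 − 10084·6860
1 = −10084·398516 + 82085·48957
1 = 82085·11207405 − 2308464·398516
1 = −2308464·134887376 + 27783653·11207405
1 = 27783653·2978729677 − 613548830·134887376
So 134887376·(-613548830) ≡ 1 (mod 2978729677), i.e. 134887376⁻¹ ≡ 2365180847.
Then x ≡ 2365180847·2468131146 ≡ 2645346408 (mod 2978729677); the smallest non-negative solution is x = 2645346408.

2645346408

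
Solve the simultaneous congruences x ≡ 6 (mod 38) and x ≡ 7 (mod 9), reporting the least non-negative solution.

Write x = 6 + 38·k. Then 38·k ≡ 7 − 6 ≡ 1 (mod 9).
Need 38⁻¹ mod 9. Extended Euclid on (9, 2):
9 = 4*2 + 1
2 = 2*1 + 0
Back-substitute:
1 = 9 − 4·2
38⁻¹ ≡ 5 (mod 9), so k ≡ 5·1 ≡ 5 (mod 9).
x = 6 + 38·5 = 196.

196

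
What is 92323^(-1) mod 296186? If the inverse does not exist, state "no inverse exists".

Compute gcd(92323, 296186):
296186 = 3×92323 + 19217
92323 = 4×19217 + 15455
19217 = 1×15455 + 3762
15455 = 4×3762 + 407
3762 = 9×407 + 99
407 = 4×99 + 11
99 = 9×11 + 0
The gcd is 11, not 1, hence no inverse exists.

no inverse exists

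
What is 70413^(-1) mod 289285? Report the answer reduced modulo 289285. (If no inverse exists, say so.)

248657

gcd(289285, 70413) by repeated division:
289285 = 4·70413 + 7633
70413 = 9·7633 + 1716
7633 = 4·1716 + 769
1716 = 2·769 + 178
769 = 4·178 + 57
178 = 3·57 + 7
57 = 8·7 + 1
7 = 7·1 + 0
The gcd is 1. Working backward:
1 = 57 − 8·7
1 = −8·178 + 25·57
1 = 25·769 − 108·178
1 = −108·1716 + 241·769
1 = 241·7633 − 1072·1716
1 = −1072·70413 + 9889·7633
1 = 9889·289285 − 40628·70413
So 70413·(-40628) ≡ 1 (mod 289285), and -40628 ≡ 248657 (mod 289285).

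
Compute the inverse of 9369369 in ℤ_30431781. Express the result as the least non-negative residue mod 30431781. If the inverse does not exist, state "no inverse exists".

no inverse exists

Euclidean algorithm on 30431781, 9369369:
30431781 = 3*9369369 + 2323674
9369369 = 4*2323674 + 74673
2323674 = 31*74673 + 8811
74673 = 8*8811 + 4185
8811 = 2*4185 + 441
4185 = 9*441 + 216
441 = 2*216 + 9
216 = 24*9 + 0
gcd(9369369, 30431781) = 9 ≠ 1, so 9369369 has no multiplicative inverse modulo 30431781.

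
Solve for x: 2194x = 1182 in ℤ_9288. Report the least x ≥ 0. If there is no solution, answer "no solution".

3891

First find gcd(2194, 9288):
9288 = 4·2194 + 512
2194 = 4·512 + 146
512 = 3·146 + 74
146 = 1·74 + 72
74 = 1·72 + 2
72 = 36·2 + 0
gcd = 2 and 2 | 1182, so solutions exist. Divide through by 2: 1097x ≡ 591 (mod 4644).
Now find 1097⁻¹ mod 4644:
4644 = 4*1097 + 256
1097 = 4*256 + 73
256 = 3*73 + 37
73 = 1*37 + 36
37 = 1*36 + 1
36 = 36*1 + 0
Back-substitute:
1 = 37 − 36
1 = −73 + 2·37
1 = 2·256 − 7·73
1 = −7·1097 + 30·256
1 = 30·4644 − 127·1097
So 1097·(-127) ≡ 1 (mod 4644), i.e. 1097⁻¹ ≡ 4517.
Then x ≡ 4517·591 ≡ 3891 (mod 4644); the smallest non-negative solution is x = 3891.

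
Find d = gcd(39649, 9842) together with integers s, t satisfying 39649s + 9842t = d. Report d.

1

Repeated division:
39649 = 4×9842 + 281
9842 = 35×281 + 7
281 = 40×7 + 1
7 = 7×1 + 0
gcd(39649, 9842) = 1.
Working backward:
1 = 281 − 40·7
1 = −40·9842 + 1401·281
1 = 1401·39649 − 5644·9842
So 1 = (1401)·39649 + (-5644)·9842.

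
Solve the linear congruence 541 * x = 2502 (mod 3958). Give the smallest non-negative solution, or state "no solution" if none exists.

2814

First find gcd(541, 3958):
3958 = 7·541 + 171
541 = 3·171 + 28
171 = 6·28 + 3
28 = 9·3 + 1
3 = 3·1 + 0
gcd = 1, so a unique solution mod 3958 exists.
Back-substitute for the Bézout coefficients:
1 = 28 − 9·3
1 = −9·171 + 55·28
1 = 55·541 − 174·171
1 = −174·3958 + 1273·541
So 541·(1273) ≡ 1 (mod 3958), giving 541⁻¹ ≡ 1273.
x ≡ 541⁻¹·2502 ≡ 1273·2502 ≡ 2814 (mod 3958).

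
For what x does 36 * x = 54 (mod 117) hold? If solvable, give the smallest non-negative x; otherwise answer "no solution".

First find gcd(36, 117):
117 = 3·36 + 9
36 = 4·9 + 0
gcd = 9 and 9 | 54, so solutions exist. Divide through by 9: 4x ≡ 6 (mod 13).
Now find 4⁻¹ mod 13:
13 = 3*4 + 1
4 = 4*1 + 0
Back-substitute:
1 = 13 − 3·4
So 4·(-3) ≡ 1 (mod 13), i.e. 4⁻¹ ≡ 10.
Then x ≡ 10·6 ≡ 8 (mod 13); the smallest non-negative solution is x = 8.

8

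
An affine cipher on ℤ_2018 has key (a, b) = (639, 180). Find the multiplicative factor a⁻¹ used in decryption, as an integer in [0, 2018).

979

gcd(2018, 639) by repeated division:
2018 = 3*639 + 101
639 = 6*101 + 33
101 = 3*33 + 2
33 = 16*2 + 1
2 = 2*1 + 0
gcd = 1, so the inverse exists. Back-substitute:
1 = 33 − 16·2
1 = −16·101 + 49·33
1 = 49·639 − 310·101
1 = −310·2018 + 979·639
So 639·979 ≡ 1 (mod 2018).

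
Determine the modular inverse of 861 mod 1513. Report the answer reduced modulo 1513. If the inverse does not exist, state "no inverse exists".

gcd(1513, 861) by repeated division:
1513 = 1·861 + 652
861 = 1·652 + 209
652 = 3·209 + 25
209 = 8·25 + 9
25 = 2·9 + 7
9 = 1·7 + 2
7 = 3·2 + 1
2 = 2·1 + 0
Since gcd(861, 1513) = 1, back-substitute to write 1 as a combination:
1 = 7 − 3·2
1 = −3·9 + 4·7
1 = 4·25 − 11·9
1 = −11·209 + 92·25
1 = 92·652 − 287·209
1 = −287·861 + 379·652
1 = 379·1513 − 666·861
So 861·(-666) ≡ 1 (mod 1513), and -666 ≡ 847 (mod 1513).

847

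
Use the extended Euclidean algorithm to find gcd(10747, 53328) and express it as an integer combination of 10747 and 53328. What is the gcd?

Repeated division:
53328 = 4·10747 + 10340
10747 = 1·10340 + 407
10340 = 25·407 + 165
407 = 2·165 + 77
165 = 2·77 + 11
77 = 7·11 + 0
gcd(10747, 53328) = 11.
Working backward:
11 = 165 − 2·77
11 = −2·407 + 5·165
11 = 5·10340 − 127·407
11 = −127·10747 + 132·10340
11 = 132·53328 − 655·10747
So 11 = (132)·53328 + (-655)·10747.

11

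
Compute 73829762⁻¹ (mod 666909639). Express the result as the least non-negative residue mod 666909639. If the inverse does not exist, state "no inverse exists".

Apply the Euclidean algorithm to 666909639 and 73829762:
666909639 = 9×73829762 + 2441781
73829762 = 30×2441781 + 576332
2441781 = 4×576332 + 136453
576332 = 4×136453 + 30520
136453 = 4×30520 + 14373
30520 = 2×14373 + 1774
14373 = 8×1774 + 181
1774 = 9×181 + 145
181 = 1×145 + 36
145 = 4×36 + 1
36 = 36×1 + 0
gcd = 1, so the inverse exists. Back-substitute:
1 = 145 − 4·36
1 = −4·181 + 5·145
1 = 5·1774 − 49·181
1 = −49·14373 + 397·1774
1 = 397·30520 − 843·14373
1 = −843·136453 + 3769·30520
1 = 3769·576332 − 15919·136453
1 = −15919·2441781 + 67445·576332
1 = 67445·73829762 − 2039269·2441781
1 = −2039269·666909639 + 18420866·73829762
So 73829762·18420866 ≡ 1 (mod 666909639).

18420866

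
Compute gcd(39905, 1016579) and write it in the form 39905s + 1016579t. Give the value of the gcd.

1

Repeated division:
1016579 = 25*39905 + 18954
39905 = 2*18954 + 1997
18954 = 9*1997 + 981
1997 = 2*981 + 35
981 = 28*35 + 1
35 = 35*1 + 0
gcd(39905, 1016579) = 1.
Express as a combination:
1 = 981 − 28·35
1 = −28·1997 + 57·981
1 = 57·18954 − 541·1997
1 = −541·39905 + 1139·18954
1 = 1139·1016579 − 29016·39905
So 1 = (1139)·1016579 + (-29016)·39905.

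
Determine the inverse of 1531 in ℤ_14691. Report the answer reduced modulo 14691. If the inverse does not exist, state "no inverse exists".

11131

gcd(14691, 1531) by repeated division:
14691 = 9×1531 + 912
1531 = 1×912 + 619
912 = 1×619 + 293
619 = 2×293 + 33
293 = 8×33 + 29
33 = 1×29 + 4
29 = 7×4 + 1
4 = 4×1 + 0
The gcd is 1. Working backward:
1 = 29 − 7·4
1 = −7·33 + 8·29
1 = 8·293 − 71·33
1 = −71·619 + 150·293
1 = 150·912 − 221·619
1 = −221·1531 + 371·912
1 = 371·14691 − 3560·1531
Thus 1531·(-3560) ≡ 1 (mod 14691); reducing, -3560 mod 14691 = 11131.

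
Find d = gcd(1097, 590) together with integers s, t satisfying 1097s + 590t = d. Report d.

Repeated division:
1097 = 1*590 + 507
590 = 1*507 + 83
507 = 6*83 + 9
83 = 9*9 + 2
9 = 4*2 + 1
2 = 2*1 + 0
gcd(1097, 590) = 1.
Back-substituting:
1 = 9 − 4·2
1 = −4·83 + 37·9
1 = 37·507 − 226·83
1 = −226·590 + 263·507
1 = 263·1097 − 489·590
So 1 = (263)·1097 + (-489)·590.

1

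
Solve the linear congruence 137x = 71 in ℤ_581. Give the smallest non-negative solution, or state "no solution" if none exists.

9

First find gcd(137, 581):
581 = 4·137 + 33
137 = 4·33 + 5
33 = 6·5 + 3
5 = 1·3 + 2
3 = 1·2 + 1
2 = 2·1 + 0
gcd = 1, so a unique solution mod 581 exists.
Back-substitute for the Bézout coefficients:
1 = 3 − 2
1 = −5 + 2·3
1 = 2·33 − 13·5
1 = −13·137 + 54·33
1 = 54·581 − 229·137
So 137·(-229) ≡ 1 (mod 581), giving 137⁻¹ ≡ 352.
x ≡ 137⁻¹·71 ≡ 352·71 ≡ 9 (mod 581).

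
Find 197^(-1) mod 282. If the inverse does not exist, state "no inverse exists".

gcd(282, 197) by repeated division:
282 = 1×197 + 85
197 = 2×85 + 27
85 = 3×27 + 4
27 = 6×4 + 3
4 = 1×3 + 1
3 = 3×1 + 0
Since gcd(197, 282) = 1, back-substitute to write 1 as a combination:
1 = 4 − 3
1 = −27 + 7·4
1 = 7·85 − 22·27
1 = −22·197 + 51·85
1 = 51·282 − 73·197
So 197·(-73) ≡ 1 (mod 282), and -73 ≡ 209 (mod 282).

209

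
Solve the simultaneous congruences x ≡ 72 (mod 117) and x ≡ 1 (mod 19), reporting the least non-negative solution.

1008

Write x = 72 + 117·k. Then 117·k ≡ 1 − 72 ≡ 5 (mod 19).
Need 117⁻¹ mod 19. Extended Euclid on (19, 3):
19 = 6*3 + 1
3 = 3*1 + 0
Back-substitute:
1 = 19 − 6·3
117⁻¹ ≡ 13 (mod 19), so k ≡ 13·5 ≡ 8 (mod 19).
x = 72 + 117·8 = 1008.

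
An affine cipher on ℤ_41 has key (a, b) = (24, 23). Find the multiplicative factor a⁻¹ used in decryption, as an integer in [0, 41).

Extended Euclidean algorithm:
41 = 1*24 + 17
24 = 1*17 + 7
17 = 2*7 + 3
7 = 2*3 + 1
3 = 3*1 + 0
Since gcd(24, 41) = 1, back-substitute to write 1 as a combination:
1 = 7 − 2·3
1 = −2·17 + 5·7
1 = 5·24 − 7·17
1 = −7·41 + 12·24
So 24·12 ≡ 1 (mod 41).

12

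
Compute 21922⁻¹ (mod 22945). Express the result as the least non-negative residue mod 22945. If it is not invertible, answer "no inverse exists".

gcd(22945, 21922) by repeated division:
22945 = 1×21922 + 1023
21922 = 21×1023 + 439
1023 = 2×439 + 145
439 = 3×145 + 4
145 = 36×4 + 1
4 = 4×1 + 0
Since gcd(21922, 22945) = 1, back-substitute to write 1 as a combination:
1 = 145 − 36·4
1 = −36·439 + 109·145
1 = 109·1023 − 254·439
1 = −254·21922 + 5443·1023
1 = 5443·22945 − 5697·21922
So 21922·(-5697) ≡ 1 (mod 22945), and -5697 ≡ 17248 (mod 22945).

17248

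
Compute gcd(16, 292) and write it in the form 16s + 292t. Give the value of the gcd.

Euclidean algorithm:
292 = 18×16 + 4
16 = 4×4 + 0
gcd(16, 292) = 4.
Working backward:
4 = 292 − 18·16
So 4 = (1)·292 + (-18)·16.

4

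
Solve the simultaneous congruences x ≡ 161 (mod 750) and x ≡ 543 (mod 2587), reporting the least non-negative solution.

Write x = 161 + 750·k. Then 750·k ≡ 543 − 161 ≡ 382 (mod 2587).
Need 750⁻¹ mod 2587. Extended Euclid on (2587, 750):
2587 = 3·750 + 337
750 = 2·337 + 76
337 = 4·76 + 33
76 = 2·33 + 10
33 = 3·10 + 3
10 = 3·3 + 1
3 = 3·1 + 0
Back-substitute:
1 = 10 − 3·3
1 = −3·33 + 10·10
1 = 10·76 − 23·33
1 = −23·337 + 102·76
1 = 102·750 − 227·337
1 = −227·2587 + 783·750
750⁻¹ ≡ 783 (mod 2587), so k ≡ 783·382 ≡ 1601 (mod 2587).
x = 161 + 750·1601 = 1200911.

1200911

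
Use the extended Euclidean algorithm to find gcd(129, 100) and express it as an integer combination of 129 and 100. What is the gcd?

Repeated division:
129 = 1×100 + 29
100 = 3×29 + 13
29 = 2×13 + 3
13 = 4×3 + 1
3 = 3×1 + 0
gcd(129, 100) = 1.
Working backward:
1 = 13 − 4·3
1 = −4·29 + 9·13
1 = 9·100 − 31·29
1 = −31·129 + 40·100
So 1 = (-31)·129 + (40)·100.

1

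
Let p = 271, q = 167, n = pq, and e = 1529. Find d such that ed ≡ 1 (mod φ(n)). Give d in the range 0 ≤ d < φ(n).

φ(n) = (p−1)(q−1) = 270·166 = 44820.
Need d with 1529·d ≡ 1 (mod 44820). Apply the extended Euclidean algorithm:
44820 = 29·1529 + 479
1529 = 3·479 + 92
479 = 5·92 + 19
92 = 4·19 + 16
19 = 1·16 + 3
16 = 5·3 + 1
3 = 3·1 + 0
Back-substitute:
1 = 16 − 5·3
1 = −5·19 + 6·16
1 = 6·92 − 29·19
1 = −29·479 + 151·92
1 = 151·1529 − 482·479
1 = −482·44820 + 14129·1529
So 1529·14129 ≡ 1 (mod 44820), hence d = 14129.

14129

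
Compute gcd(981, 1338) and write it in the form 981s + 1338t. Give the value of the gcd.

Euclidean algorithm:
1338 = 1*981 + 357
981 = 2*357 + 267
357 = 1*267 + 90
267 = 2*90 + 87
90 = 1*87 + 3
87 = 29*3 + 0
gcd(981, 1338) = 3.
Working backward:
3 = 90 − 87
3 = −267 + 3·90
3 = 3·357 − 4·267
3 = −4·981 + 11·357
3 = 11·1338 − 15·981
So 3 = (11)·1338 + (-15)·981.

3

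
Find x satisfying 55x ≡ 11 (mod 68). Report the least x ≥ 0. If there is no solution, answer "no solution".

41

First find gcd(55, 68):
68 = 1×55 + 13
55 = 4×13 + 3
13 = 4×3 + 1
3 = 3×1 + 0
gcd = 1, so a unique solution mod 68 exists.
Back-substitute for the Bézout coefficients:
1 = 13 − 4·3
1 = −4·55 + 17·13
1 = 17·68 − 21·55
So 55·(-21) ≡ 1 (mod 68), giving 55⁻¹ ≡ 47.
x ≡ 55⁻¹·11 ≡ 47·11 ≡ 41 (mod 68).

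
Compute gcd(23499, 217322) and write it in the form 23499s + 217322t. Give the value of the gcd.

7

Euclidean algorithm:
217322 = 9·23499 + 5831
23499 = 4·5831 + 175
5831 = 33·175 + 56
175 = 3·56 + 7
56 = 8·7 + 0
gcd(23499, 217322) = 7.
Working backward:
7 = 175 − 3·56
7 = −3·5831 + 100·175
7 = 100·23499 − 403·5831
7 = −403·217322 + 3727·23499
So 7 = (-403)·217322 + (3727)·23499.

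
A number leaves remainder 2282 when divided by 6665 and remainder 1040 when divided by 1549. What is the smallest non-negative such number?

6720602

Write x = 2282 + 6665·k. Then 6665·k ≡ 1040 − 2282 ≡ 307 (mod 1549).
Need 6665⁻¹ mod 1549. Extended Euclid on (1549, 469):
1549 = 3×469 + 142
469 = 3×142 + 43
142 = 3×43 + 13
43 = 3×13 + 4
13 = 3×4 + 1
4 = 4×1 + 0
Back-substitute:
1 = 13 − 3·4
1 = −3·43 + 10·13
1 = 10·142 − 33·43
1 = −33·469 + 109·142
1 = 109·1549 − 360·469
6665⁻¹ ≡ 1189 (mod 1549), so k ≡ 1189·307 ≡ 1008 (mod 1549).
x = 2282 + 6665·1008 = 6720602.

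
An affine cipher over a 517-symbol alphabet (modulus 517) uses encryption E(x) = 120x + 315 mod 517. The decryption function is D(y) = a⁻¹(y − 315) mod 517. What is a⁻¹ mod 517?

461

Run Euclid on (517, 120):
517 = 4*120 + 37
120 = 3*37 + 9
37 = 4*9 + 1
9 = 9*1 + 0
gcd = 1, so the inverse exists. Back-substitute:
1 = 37 − 4·9
1 = −4·120 + 13·37
1 = 13·517 − 56·120
So 120·(-56) ≡ 1 (mod 517), and -56 ≡ 461 (mod 517).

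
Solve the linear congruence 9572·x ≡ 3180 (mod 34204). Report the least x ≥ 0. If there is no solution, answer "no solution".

First find gcd(9572, 34204):
34204 = 3*9572 + 5488
9572 = 1*5488 + 4084
5488 = 1*4084 + 1404
4084 = 2*1404 + 1276
1404 = 1*1276 + 128
1276 = 9*128 + 124
128 = 1*124 + 4
124 = 31*4 + 0
gcd = 4 and 4 | 3180, so solutions exist. Divide through by 4: 2393x ≡ 795 (mod 8551).
Now find 2393⁻¹ mod 8551:
8551 = 3×2393 + 1372
2393 = 1×1372 + 1021
1372 = 1×1021 + 351
1021 = 2×351 + 319
351 = 1×319 + 32
319 = 9×32 + 31
32 = 1×31 + 1
31 = 31×1 + 0
Back-substitute:
1 = 32 − 31
1 = −319 + 10·32
1 = 10·351 − 11·319
1 = −11·1021 + 32·351
1 = 32·1372 − 43·1021
1 = −43·2393 + 75·1372
1 = 75·8551 − 268·2393
So 2393·(-268) ≡ 1 (mod 8551), i.e. 2393⁻¹ ≡ 8283.
Then x ≡ 8283·795 ≡ 715 (mod 8551); the smallest non-negative solution is x = 715.

715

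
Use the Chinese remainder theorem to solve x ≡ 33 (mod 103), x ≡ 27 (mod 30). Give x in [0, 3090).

Write x = 33 + 103·k. Then 103·k ≡ 27 − 33 ≡ 24 (mod 30).
Need 103⁻¹ mod 30. Extended Euclid on (30, 13):
30 = 2*13 + 4
13 = 3*4 + 1
4 = 4*1 + 0
Back-substitute:
1 = 13 − 3·4
1 = −3·30 + 7·13
103⁻¹ ≡ 7 (mod 30), so k ≡ 7·24 ≡ 18 (mod 30).
x = 33 + 103·18 = 1887.

1887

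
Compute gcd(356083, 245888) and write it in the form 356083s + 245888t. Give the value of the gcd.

Euclidean algorithm:
356083 = 1×245888 + 110195
245888 = 2×110195 + 25498
110195 = 4×25498 + 8203
25498 = 3×8203 + 889
8203 = 9×889 + 202
889 = 4×202 + 81
202 = 2×81 + 40
81 = 2×40 + 1
40 = 40×1 + 0
gcd(356083, 245888) = 1.
Working backward:
1 = 81 − 2·40
1 = −2·202 + 5·81
1 = 5·889 − 22·202
1 = −22·8203 + 203·889
1 = 203·25498 − 631·8203
1 = −631·110195 + 2727·25498
1 = 2727·245888 − 6085·110195
1 = −6085·356083 + 8812·245888
So 1 = (-6085)·356083 + (8812)·245888.

1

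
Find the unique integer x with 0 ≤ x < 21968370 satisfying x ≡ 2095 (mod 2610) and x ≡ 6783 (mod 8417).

12851125

Write x = 2095 + 2610·k. Then 2610·k ≡ 6783 − 2095 ≡ 4688 (mod 8417).
Need 2610⁻¹ mod 8417. Extended Euclid on (8417, 2610):
8417 = 3·2610 + 587
2610 = 4·587 + 262
587 = 2·262 + 63
262 = 4·63 + 10
63 = 6·10 + 3
10 = 3·3 + 1
3 = 3·1 + 0
Back-substitute:
1 = 10 − 3·3
1 = −3·63 + 19·10
1 = 19·262 − 79·63
1 = −79·587 + 177·262
1 = 177·2610 − 787·587
1 = −787·8417 + 2538·2610
2610⁻¹ ≡ 2538 (mod 8417), so k ≡ 2538·4688 ≡ 4923 (mod 8417).
x = 2095 + 2610·4923 = 12851125.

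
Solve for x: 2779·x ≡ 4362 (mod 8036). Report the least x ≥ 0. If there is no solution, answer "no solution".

no solution

gcd(2779, 8036):
8036 = 2·2779 + 2478
2779 = 1·2478 + 301
2478 = 8·301 + 70
301 = 4·70 + 21
70 = 3·21 + 7
21 = 3·7 + 0
gcd = 7, but 7 ∤ 4362, so the congruence has no solution.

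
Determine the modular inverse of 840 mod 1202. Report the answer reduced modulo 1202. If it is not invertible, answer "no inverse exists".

no inverse exists

Compute gcd(840, 1202):
1202 = 1·840 + 362
840 = 2·362 + 116
362 = 3·116 + 14
116 = 8·14 + 4
14 = 3·4 + 2
4 = 2·2 + 0
Since gcd = 2 > 1, 840 is not a unit mod 1202.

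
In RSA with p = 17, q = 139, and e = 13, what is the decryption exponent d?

φ(n) = (p−1)(q−1) = 16·138 = 2208.
Need d with 13·d ≡ 1 (mod 2208). Apply the extended Euclidean algorithm:
2208 = 169×13 + 11
13 = 1×11 + 2
11 = 5×2 + 1
2 = 2×1 + 0
Back-substitute:
1 = 11 − 5·2
1 = −5·13 + 6·11
1 = 6·2208 − 1019·13
So 13·(-1019) ≡ 1 (mod 2208), hence d ≡ -1019 ≡ 1189 (mod 2208).

1189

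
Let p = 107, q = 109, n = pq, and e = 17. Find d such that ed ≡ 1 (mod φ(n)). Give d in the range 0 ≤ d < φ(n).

φ(n) = (p−1)(q−1) = 106·108 = 11448.
Need d with 17·d ≡ 1 (mod 11448). Apply the extended Euclidean algorithm:
11448 = 673·17 + 7
17 = 2·7 + 3
7 = 2·3 + 1
3 = 3·1 + 0
Back-substitute:
1 = 7 − 2·3
1 = −2·17 + 5·7
1 = 5·11448 − 3367·17
So 17·(-3367) ≡ 1 (mod 11448), hence d ≡ -3367 ≡ 8081 (mod 11448).

8081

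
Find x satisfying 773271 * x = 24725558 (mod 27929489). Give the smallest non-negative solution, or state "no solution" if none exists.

First find gcd(773271, 27929489):
27929489 = 36·773271 + 91733
773271 = 8·91733 + 39407
91733 = 2·39407 + 12919
39407 = 3·12919 + 650
12919 = 19·650 + 569
650 = 1·569 + 81
569 = 7·81 + 2
81 = 40·2 + 1
2 = 2·1 + 0
gcd = 1, so a unique solution mod 27929489 exists.
Back-substitute for the Bézout coefficients:
1 = 81 − 40·2
1 = −40·569 + 281·81
1 = 281·650 − 321·569
1 = −321·12919 + 6380·650
1 = 6380·39407 − 19461·12919
1 = −19461·91733 + 45302·39407
1 = 45302·773271 − 381877·91733
1 = −381877·27929489 + 13792874·773271
So 773271·(13792874) ≡ 1 (mod 27929489), giving 773271⁻¹ ≡ 13792874.
x ≡ 773271⁻¹·24725558 ≡ 13792874·24725558 ≡ 17382556 (mod 27929489).

17382556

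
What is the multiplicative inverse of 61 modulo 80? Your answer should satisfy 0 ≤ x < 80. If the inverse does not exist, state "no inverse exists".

21

gcd(80, 61) by repeated division:
80 = 1×61 + 19
61 = 3×19 + 4
19 = 4×4 + 3
4 = 1×3 + 1
3 = 3×1 + 0
gcd = 1, so the inverse exists. Back-substitute:
1 = 4 − 3
1 = −19 + 5·4
1 = 5·61 − 16·19
1 = −16·80 + 21·61
So 61·21 ≡ 1 (mod 80).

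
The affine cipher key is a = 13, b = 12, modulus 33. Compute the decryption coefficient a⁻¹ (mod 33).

gcd(33, 13) by repeated division:
33 = 2×13 + 7
13 = 1×7 + 6
7 = 1×6 + 1
6 = 6×1 + 0
gcd = 1, so the inverse exists. Back-substitute:
1 = 7 − 6
1 = −13 + 2·7
1 = 2·33 − 5·13
So 13·(-5) ≡ 1 (mod 33), and -5 ≡ 28 (mod 33).

28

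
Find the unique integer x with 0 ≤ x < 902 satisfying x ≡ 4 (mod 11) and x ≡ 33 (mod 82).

279

Write x = 4 + 11·k. Then 11·k ≡ 33 − 4 ≡ 29 (mod 82).
Need 11⁻¹ mod 82. Extended Euclid on (82, 11):
82 = 7*11 + 5
11 = 2*5 + 1
5 = 5*1 + 0
Back-substitute:
1 = 11 − 2·5
1 = −2·82 + 15·11
11⁻¹ ≡ 15 (mod 82), so k ≡ 15·29 ≡ 25 (mod 82).
x = 4 + 11·25 = 279.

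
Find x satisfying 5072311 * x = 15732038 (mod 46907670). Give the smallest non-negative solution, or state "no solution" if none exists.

First find gcd(5072311, 46907670):
46907670 = 9×5072311 + 1256871
5072311 = 4×1256871 + 44827
1256871 = 28×44827 + 1715
44827 = 26×1715 + 237
1715 = 7×237 + 56
237 = 4×56 + 13
56 = 4×13 + 4
13 = 3×4 + 1
4 = 4×1 + 0
gcd = 1, so a unique solution mod 46907670 exists.
Back-substitute for the Bézout coefficients:
1 = 13 − 3·4
1 = −3·56 + 13·13
1 = 13·237 − 55·56
1 = −55·1715 + 398·237
1 = 398·44827 − 10403·1715
1 = −10403·1256871 + 291682·44827
1 = 291682·5072311 − 1177131·1256871
1 = −1177131·46907670 + 10885861·5072311
So 5072311·(10885861) ≡ 1 (mod 46907670), giving 5072311⁻¹ ≡ 10885861.
x ≡ 5072311⁻¹·15732038 ≡ 10885861·15732038 ≡ 18558608 (mod 46907670).

18558608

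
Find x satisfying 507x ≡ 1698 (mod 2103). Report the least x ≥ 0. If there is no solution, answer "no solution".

302

First find gcd(507, 2103):
2103 = 4·507 + 75
507 = 6·75 + 57
75 = 1·57 + 18
57 = 3·18 + 3
18 = 6·3 + 0
gcd = 3 and 3 | 1698, so solutions exist. Divide through by 3: 169x ≡ 566 (mod 701).
Now find 169⁻¹ mod 701:
701 = 4·169 + 25
169 = 6·25 + 19
25 = 1·19 + 6
19 = 3·6 + 1
6 = 6·1 + 0
Back-substitute:
1 = 19 − 3·6
1 = −3·25 + 4·19
1 = 4·169 − 27·25
1 = −27·701 + 112·169
So 169⁻¹ ≡ 112 (mod 701).
Then x ≡ 112·566 ≡ 302 (mod 701); the smallest non-negative solution is x = 302.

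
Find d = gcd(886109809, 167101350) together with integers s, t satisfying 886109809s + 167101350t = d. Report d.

13

Repeated division:
886109809 = 5*167101350 + 50603059
167101350 = 3*50603059 + 15292173
50603059 = 3*15292173 + 4726540
15292173 = 3*4726540 + 1112553
4726540 = 4*1112553 + 276328
1112553 = 4*276328 + 7241
276328 = 38*7241 + 1170
7241 = 6*1170 + 221
1170 = 5*221 + 65
221 = 3*65 + 26
65 = 2*26 + 13
26 = 2*13 + 0
gcd(886109809, 167101350) = 13.
Back-substituting:
13 = 65 − 2·26
13 = −2·221 + 7·65
13 = 7·1170 − 37·221
13 = −37·7241 + 229·1170
13 = 229·276328 − 8739·7241
13 = −8739·1112553 + 35185·276328
13 = 35185·4726540 − 149479·1112553
13 = −149479·15292173 + 483622·4726540
13 = 483622·50603059 − 1600345·15292173
13 = −1600345·167101350 + 5284657·50603059
13 = 5284657·886109809 − 28023630·167101350
So 13 = (5284657)·886109809 + (-28023630)·167101350.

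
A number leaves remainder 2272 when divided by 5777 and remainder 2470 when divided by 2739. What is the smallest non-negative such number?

5721502

Write x = 2272 + 5777·k. Then 5777·k ≡ 2470 − 2272 ≡ 198 (mod 2739).
Need 5777⁻¹ mod 2739. Extended Euclid on (2739, 299):
2739 = 9*299 + 48
299 = 6*48 + 11
48 = 4*11 + 4
11 = 2*4 + 3
4 = 1*3 + 1
3 = 3*1 + 0
Back-substitute:
1 = 4 − 3
1 = −11 + 3·4
1 = 3·48 − 13·11
1 = −13·299 + 81·48
1 = 81·2739 − 742·299
5777⁻¹ ≡ 1997 (mod 2739), so k ≡ 1997·198 ≡ 990 (mod 2739).
x = 2272 + 5777·990 = 5721502.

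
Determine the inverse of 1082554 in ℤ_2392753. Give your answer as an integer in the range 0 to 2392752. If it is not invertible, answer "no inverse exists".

no inverse exists

Compute gcd(1082554, 2392753):
2392753 = 2×1082554 + 227645
1082554 = 4×227645 + 171974
227645 = 1×171974 + 55671
171974 = 3×55671 + 4961
55671 = 11×4961 + 1100
4961 = 4×1100 + 561
1100 = 1×561 + 539
561 = 1×539 + 22
539 = 24×22 + 11
22 = 2×11 + 0
gcd(1082554, 2392753) = 11 ≠ 1, so 1082554 has no multiplicative inverse modulo 2392753.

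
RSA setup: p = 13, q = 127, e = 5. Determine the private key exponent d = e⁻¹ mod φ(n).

φ(n) = (p−1)(q−1) = 12·126 = 1512.
Need d with 5·d ≡ 1 (mod 1512). Apply the extended Euclidean algorithm:
1512 = 302*5 + 2
5 = 2*2 + 1
2 = 2*1 + 0
Back-substitute:
1 = 5 − 2·2
1 = −2·1512 + 605·5
So 5·605 ≡ 1 (mod 1512), hence d = 605.

605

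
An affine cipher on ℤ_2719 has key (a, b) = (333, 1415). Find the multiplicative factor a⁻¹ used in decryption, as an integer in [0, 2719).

Run Euclid on (2719, 333):
2719 = 8×333 + 55
333 = 6×55 + 3
55 = 18×3 + 1
3 = 3×1 + 0
Since gcd(333, 2719) = 1, back-substitute to write 1 as a combination:
1 = 55 − 18·3
1 = −18·333 + 109·55
1 = 109·2719 − 890·333
Hence 333⁻¹ ≡ -890 ≡ 1829 (mod 2719).

1829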